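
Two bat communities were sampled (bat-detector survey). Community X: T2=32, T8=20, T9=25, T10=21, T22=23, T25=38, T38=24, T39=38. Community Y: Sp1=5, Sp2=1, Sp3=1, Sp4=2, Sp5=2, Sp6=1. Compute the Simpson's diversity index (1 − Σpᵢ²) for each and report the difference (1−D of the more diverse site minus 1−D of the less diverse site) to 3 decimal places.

Community X: N=221, proportions 0.1448, 0.0905, 0.11312, 0.09502, 0.10407, 0.17195, 0.1086, 0.17195, giving 1−D = 0.86726 (working shown to 5 dp, full precision carried).
Community Y: N=12, proportions 0.41667, 0.08333, 0.08333, 0.16667, 0.16667, 0.08333, giving 1−D = 0.75000.
Difference = |0.86726 − 0.75000| = 0.11726, i.e. 0.117 to 3 decimal places.

0.117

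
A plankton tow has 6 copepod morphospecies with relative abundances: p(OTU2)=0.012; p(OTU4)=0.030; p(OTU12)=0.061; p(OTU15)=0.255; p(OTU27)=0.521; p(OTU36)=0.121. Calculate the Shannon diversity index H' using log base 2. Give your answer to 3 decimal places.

1.836

Each pᵢ log₂ pᵢ term (working shown to 5 dp, full precision carried): 0.012×(-6.38082)=-0.07657, 0.03×(-5.05889)=-0.15177, 0.061×(-4.03505)=-0.24614, 0.255×(-1.97143)=-0.50271, 0.521×(-0.94064)=-0.49008, 0.121×(-3.04692)=-0.36868.
Sum = -1.83594, so H' = 1.836.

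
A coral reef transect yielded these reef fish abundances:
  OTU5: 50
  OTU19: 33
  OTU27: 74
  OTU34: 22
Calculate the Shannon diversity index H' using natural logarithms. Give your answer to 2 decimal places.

1.29

Total N = 50+33+74+22 = 179, so the proportions are 0.2793, 0.1844, 0.4134, 0.1229 (working shown to 4 dp, full precision carried).
Each pᵢ ln pᵢ term: 0.2793×(-1.2754)=-0.3562, 0.1844×(-1.6909)=-0.3117, 0.4134×(-0.8833)=-0.3652, 0.1229×(-2.0963)=-0.2577.
Sum = -1.2908, so H' = 1.29.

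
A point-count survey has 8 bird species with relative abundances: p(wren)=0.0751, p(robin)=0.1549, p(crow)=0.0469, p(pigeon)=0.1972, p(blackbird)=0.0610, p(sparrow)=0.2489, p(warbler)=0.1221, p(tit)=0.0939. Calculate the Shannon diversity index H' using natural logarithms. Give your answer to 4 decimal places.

Each pᵢ ln pᵢ term (working shown to 6 dp, full precision carried): 0.0751×(-2.588935)=-0.194429, 0.1549×(-1.864976)=-0.288885, 0.0469×(-3.059738)=-0.143502, 0.1972×(-1.623537)=-0.320161, 0.061×(-2.796881)=-0.170610, 0.2489×(-1.390704)=-0.346146, 0.1221×(-2.102915)=-0.256766, 0.0939×(-2.365525)=-0.222123.
Sum = -1.942622, so H' = 1.9426.

1.9426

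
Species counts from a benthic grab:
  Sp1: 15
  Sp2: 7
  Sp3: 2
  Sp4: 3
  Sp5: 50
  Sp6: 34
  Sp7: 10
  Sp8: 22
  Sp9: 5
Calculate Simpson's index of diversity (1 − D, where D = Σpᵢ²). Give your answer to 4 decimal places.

0.7922

Total N = 15+7+2+3+50+34+10+22+5 = 148, so the proportions are 0.101351, 0.047297, 0.013514, 0.02027, 0.337838, 0.22973, 0.067568, 0.148649, 0.033784 (working shown to 6 dp, full precision carried).
D = 0.101351² + 0.047297² + 0.013514² + 0.02027² + 0.337838² + 0.22973² + 0.067568² + 0.148649² + 0.033784² = 0.010272 + 0.002237 + 0.000183 + 0.000411 + 0.114134 + 0.052776 + 0.004565 + 0.022096 + 0.001141 = 0.207816.
So 1 − D = 0.792184, i.e. 0.7922 to 4 decimal places.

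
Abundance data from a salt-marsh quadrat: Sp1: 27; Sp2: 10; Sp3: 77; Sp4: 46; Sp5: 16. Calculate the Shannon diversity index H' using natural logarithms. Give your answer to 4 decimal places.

Total N = 27+10+77+46+16 = 176, so the proportions are 0.153409, 0.056818, 0.4375, 0.261364, 0.090909 (working shown to 6 dp, full precision carried).
Each pᵢ ln pᵢ term: 0.153409×(-1.874647)=-0.287588, 0.056818×(-2.867899)=-0.162949, 0.4375×(-0.826679)=-0.361672, 0.261364×(-1.341843)=-0.350709, 0.090909×(-2.397895)=-0.217990.
Sum = -1.380908, so H' = 1.3809.

1.3809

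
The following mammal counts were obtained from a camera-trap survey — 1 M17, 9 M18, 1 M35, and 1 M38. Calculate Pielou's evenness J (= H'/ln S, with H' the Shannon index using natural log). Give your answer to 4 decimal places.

0.6038

Total N = 1+9+1+1 = 12, so the proportions are 0.083333, 0.75, 0.083333, 0.083333 (working shown to 6 dp, full precision carried).
H' = −Σ pᵢ ln pᵢ = −((-0.207076) + (-0.215762) + (-0.207076) + (-0.207076)) = 0.836988.
With S = 4 species, ln S = 1.386294, so J = 0.836988/1.386294 = 0.603759, i.e. 0.6038 to 4 decimal places.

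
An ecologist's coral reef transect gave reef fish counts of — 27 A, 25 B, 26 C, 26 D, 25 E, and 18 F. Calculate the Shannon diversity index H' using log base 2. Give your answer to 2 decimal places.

Total N = 27+25+26+26+25+18 = 147, so the proportions are 0.1837, 0.1701, 0.1769, 0.1769, 0.1701, 0.1224 (working shown to 4 dp, full precision carried).
Each pᵢ log₂ pᵢ term: 0.1837×(-2.4448)=-0.4490, 0.1701×(-2.5558)=-0.4347, 0.1769×(-2.4992)=-0.4420, 0.1769×(-2.4992)=-0.4420, 0.1701×(-2.5558)=-0.4347, 0.1224×(-3.0297)=-0.3710.
Sum = -2.5734, so H' = 2.57.

2.57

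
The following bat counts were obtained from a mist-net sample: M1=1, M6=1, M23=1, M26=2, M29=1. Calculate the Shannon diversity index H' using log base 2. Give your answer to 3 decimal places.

Total N = 1+1+1+2+1 = 6, so the proportions are 0.16667, 0.16667, 0.16667, 0.33333, 0.16667 (working shown to 5 dp, full precision carried).
Each pᵢ log₂ pᵢ term: 0.16667×(-2.58496)=-0.43083, 0.16667×(-2.58496)=-0.43083, 0.16667×(-2.58496)=-0.43083, 0.33333×(-1.58496)=-0.52832, 0.16667×(-2.58496)=-0.43083.
Sum = -2.25163, so H' = 2.252.

2.252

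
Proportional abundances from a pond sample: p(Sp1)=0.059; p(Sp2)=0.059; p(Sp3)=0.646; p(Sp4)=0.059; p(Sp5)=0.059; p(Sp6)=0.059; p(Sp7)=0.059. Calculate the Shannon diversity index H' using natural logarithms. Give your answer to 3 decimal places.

1.284

Each pᵢ ln pᵢ term (working shown to 5 dp, full precision carried): 0.059×(-2.83022)=-0.16698, 0.059×(-2.83022)=-0.16698, 0.646×(-0.43696)=-0.28227, 0.059×(-2.83022)=-0.16698, 0.059×(-2.83022)=-0.16698, 0.059×(-2.83022)=-0.16698, 0.059×(-2.83022)=-0.16698.
Sum = -1.28417, so H' = 1.284.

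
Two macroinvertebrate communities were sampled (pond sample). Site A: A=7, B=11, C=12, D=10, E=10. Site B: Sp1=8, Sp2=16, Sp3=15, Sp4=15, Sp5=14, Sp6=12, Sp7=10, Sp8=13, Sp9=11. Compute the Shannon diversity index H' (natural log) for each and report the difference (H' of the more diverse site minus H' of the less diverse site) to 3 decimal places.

Site A: N=50, proportions 0.14, 0.22, 0.24, 0.2, 0.2, giving H' = 1.59465 (working shown to 5 dp, full precision carried).
Site B: N=114, proportions 0.07018, 0.14035, 0.13158, 0.13158, 0.12281, 0.10526, 0.08772, 0.11404, 0.09649, giving H' = 2.17698.
Difference = |1.59465 − 2.17698| = 0.58233, i.e. 0.582 to 3 decimal places.

0.582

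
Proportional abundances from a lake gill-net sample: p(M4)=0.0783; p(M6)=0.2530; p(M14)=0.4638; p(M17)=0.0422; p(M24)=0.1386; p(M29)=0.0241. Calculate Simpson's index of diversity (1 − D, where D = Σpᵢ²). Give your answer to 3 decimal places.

0.693

D = 0.0783² + 0.253² + 0.4638² + 0.0422² + 0.1386² + 0.0241² = 0.00613 + 0.06401 + 0.21511 + 0.00178 + 0.01921 + 0.00058 = 0.30682 (working shown to 5 dp, full precision carried).
So 1 − D = 0.69318, i.e. 0.693 to 3 decimal places.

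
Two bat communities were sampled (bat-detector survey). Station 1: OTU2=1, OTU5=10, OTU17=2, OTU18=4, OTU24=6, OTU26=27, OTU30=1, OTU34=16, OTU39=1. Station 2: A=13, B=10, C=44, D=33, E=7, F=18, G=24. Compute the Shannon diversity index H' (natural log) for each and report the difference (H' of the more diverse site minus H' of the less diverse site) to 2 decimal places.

0.12

Station 1: N=68, proportions 0.01471, 0.14706, 0.02941, 0.05882, 0.08824, 0.39706, 0.01471, 0.23529, 0.01471, giving H' = 1.65985 (working shown to 5 dp, full precision carried).
Station 2: N=149, proportions 0.08725, 0.06711, 0.2953, 0.22148, 0.04698, 0.12081, 0.16107, giving H' = 1.78126.
Difference = |1.65985 − 1.78126| = 0.12141, i.e. 0.12 to 2 decimal places.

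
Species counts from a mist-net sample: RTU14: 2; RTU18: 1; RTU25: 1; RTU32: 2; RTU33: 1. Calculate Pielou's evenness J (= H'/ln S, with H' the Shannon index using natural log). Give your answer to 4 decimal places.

Total N = 2+1+1+2+1 = 7, so the proportions are 0.285714, 0.142857, 0.142857, 0.285714, 0.142857 (working shown to 6 dp, full precision carried).
H' = −Σ pᵢ ln pᵢ = −((-0.357932) + (-0.277987) + (-0.277987) + (-0.357932) + (-0.277987)) = 1.549826.
With S = 5 species, ln S = 1.609438, so J = 1.549826/1.609438 = 0.962961, i.e. 0.9630 to 4 decimal places.

0.9630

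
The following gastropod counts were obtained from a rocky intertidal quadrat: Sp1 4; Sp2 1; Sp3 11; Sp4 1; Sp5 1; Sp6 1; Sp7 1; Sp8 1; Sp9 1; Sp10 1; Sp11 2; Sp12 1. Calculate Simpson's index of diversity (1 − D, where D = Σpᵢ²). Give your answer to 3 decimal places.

Total N = 4+1+11+1+1+1+1+1+1+1+2+1 = 26, so the proportions are 0.15385, 0.03846, 0.42308, 0.03846, 0.03846, 0.03846, 0.03846, 0.03846, 0.03846, 0.03846, 0.07692, 0.03846 (working shown to 5 dp, full precision carried).
D = 0.15385² + 0.03846² + 0.42308² + 0.03846² + 0.03846² + 0.03846² + 0.03846² + 0.03846² + 0.03846² + 0.03846² + 0.07692² + 0.03846² = 0.02367 + 0.00148 + 0.17899 + 0.00148 + 0.00148 + 0.00148 + 0.00148 + 0.00148 + 0.00148 + 0.00148 + 0.00592 + 0.00148 = 0.22189.
So 1 − D = 0.77811, i.e. 0.778 to 3 decimal places.

0.778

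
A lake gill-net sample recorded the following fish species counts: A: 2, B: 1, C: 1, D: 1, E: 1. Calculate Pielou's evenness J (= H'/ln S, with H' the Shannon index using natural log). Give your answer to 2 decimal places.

0.97

Total N = 2+1+1+1+1 = 6, so the proportions are 0.3333, 0.1667, 0.1667, 0.1667, 0.1667 (working shown to 4 dp, full precision carried).
H' = −Σ pᵢ ln pᵢ = −((-0.3662) + (-0.2986) + (-0.2986) + (-0.2986) + (-0.2986)) = 1.5607.
With S = 5 species, ln S = 1.6094, so J = 1.5607/1.6094 = 0.9697, i.e. 0.97 to 2 decimal places.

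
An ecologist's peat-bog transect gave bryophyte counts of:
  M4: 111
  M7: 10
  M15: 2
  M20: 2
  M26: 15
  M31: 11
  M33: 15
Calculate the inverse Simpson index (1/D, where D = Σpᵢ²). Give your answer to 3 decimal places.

2.120

Total N = 111+10+2+2+15+11+15 = 166, so the proportions are 0.668675, 0.060241, 0.012048, 0.012048, 0.090361, 0.066265, 0.090361 (working shown to 6 dp, full precision carried).
D = 0.668675² + 0.060241² + 0.012048² + 0.012048² + 0.090361² + 0.066265² + 0.090361² = 0.447126 + 0.003629 + 0.000145 + 0.000145 + 0.008165 + 0.004391 + 0.008165 = 0.471767.
So 1/D = 2.11969, i.e. 2.120 to 3 decimal places.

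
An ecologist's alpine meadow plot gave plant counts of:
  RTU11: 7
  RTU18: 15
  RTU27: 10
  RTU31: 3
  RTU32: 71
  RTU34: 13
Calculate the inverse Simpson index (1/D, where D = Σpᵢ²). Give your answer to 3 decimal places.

Total N = 7+15+10+3+71+13 = 119, so the proportions are 0.058824, 0.12605, 0.084034, 0.02521, 0.596639, 0.109244 (working shown to 6 dp, full precision carried).
D = 0.058824² + 0.12605² + 0.084034² + 0.02521² + 0.596639² + 0.109244² = 0.003460 + 0.015889 + 0.007062 + 0.000636 + 0.355978 + 0.011934 = 0.394958.
So 1/D = 2.53191, i.e. 2.532 to 3 decimal places.

2.532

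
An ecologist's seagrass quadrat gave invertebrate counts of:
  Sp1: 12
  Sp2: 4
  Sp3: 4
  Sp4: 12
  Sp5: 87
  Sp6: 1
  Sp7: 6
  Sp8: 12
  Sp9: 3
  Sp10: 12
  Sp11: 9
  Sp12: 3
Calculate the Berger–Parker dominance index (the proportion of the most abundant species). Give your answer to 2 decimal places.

0.53

Total N = 12+4+4+12+87+1+6+12+3+12+9+3 = 165, so the proportions are 0.0727, 0.0242, 0.0242, 0.0727, 0.5273, 0.0061, 0.0364, 0.0727, 0.0182, 0.0727, 0.0545, 0.0182 (working shown to 4 dp, full precision carried).
The largest proportion is 0.5273, i.e. d = 0.53 to 2 decimal places.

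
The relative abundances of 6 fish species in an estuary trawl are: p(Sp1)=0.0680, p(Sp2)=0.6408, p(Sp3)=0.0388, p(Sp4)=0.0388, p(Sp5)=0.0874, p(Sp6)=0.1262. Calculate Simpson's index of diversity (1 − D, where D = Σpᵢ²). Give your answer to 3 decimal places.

D = 0.068² + 0.6408² + 0.0388² + 0.0388² + 0.0874² + 0.1262² = 0.00462 + 0.41062 + 0.00151 + 0.00151 + 0.00764 + 0.01593 = 0.44182 (working shown to 5 dp, full precision carried).
So 1 − D = 0.55818, i.e. 0.558 to 3 decimal places.

0.558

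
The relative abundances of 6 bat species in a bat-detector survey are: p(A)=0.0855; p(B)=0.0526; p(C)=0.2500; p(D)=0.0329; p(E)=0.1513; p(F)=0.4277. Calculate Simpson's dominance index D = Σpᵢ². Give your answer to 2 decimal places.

D = 0.0855² + 0.0526² + 0.25² + 0.0329² + 0.1513² + 0.4277² = 0.0073 + 0.0028 + 0.0625 + 0.0011 + 0.0229 + 0.1829 = 0.2795 (working shown to 4 dp, full precision carried).
To 2 decimal places, D = 0.28.

0.28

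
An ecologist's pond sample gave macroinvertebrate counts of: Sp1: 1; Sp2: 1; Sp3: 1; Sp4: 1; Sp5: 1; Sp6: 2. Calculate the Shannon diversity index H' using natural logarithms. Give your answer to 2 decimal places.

Total N = 1+1+1+1+1+2 = 7, so the proportions are 0.1429, 0.1429, 0.1429, 0.1429, 0.1429, 0.2857 (working shown to 4 dp, full precision carried).
Each pᵢ ln pᵢ term: 0.1429×(-1.9459)=-0.2780, 0.1429×(-1.9459)=-0.2780, 0.1429×(-1.9459)=-0.2780, 0.1429×(-1.9459)=-0.2780, 0.1429×(-1.9459)=-0.2780, 0.2857×(-1.2528)=-0.3579.
Sum = -1.7479, so H' = 1.75.

1.75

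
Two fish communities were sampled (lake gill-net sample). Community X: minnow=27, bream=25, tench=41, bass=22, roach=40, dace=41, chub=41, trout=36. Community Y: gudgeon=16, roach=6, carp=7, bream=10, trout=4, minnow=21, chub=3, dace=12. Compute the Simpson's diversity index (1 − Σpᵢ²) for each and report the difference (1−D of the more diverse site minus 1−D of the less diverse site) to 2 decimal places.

0.04

Community X: N=273, proportions 0.0989, 0.0916, 0.1502, 0.0806, 0.1465, 0.1502, 0.1502, 0.1319, giving 1−D = 0.8688 (working shown to 4 dp, full precision carried).
Community Y: N=79, proportions 0.2025, 0.0759, 0.0886, 0.1266, 0.0506, 0.2658, 0.038, 0.1519, giving 1−D = 0.8316.
Difference = |0.8688 − 0.8316| = 0.0372, i.e. 0.04 to 2 decimal places.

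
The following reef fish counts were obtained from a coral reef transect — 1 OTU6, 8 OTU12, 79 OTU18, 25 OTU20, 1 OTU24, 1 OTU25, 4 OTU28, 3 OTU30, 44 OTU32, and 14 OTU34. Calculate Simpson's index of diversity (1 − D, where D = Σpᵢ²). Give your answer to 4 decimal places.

Total N = 1+8+79+25+1+1+4+3+44+14 = 180, so the proportions are 0.005556, 0.044444, 0.438889, 0.138889, 0.005556, 0.005556, 0.022222, 0.016667, 0.244444, 0.077778 (working shown to 6 dp, full precision carried).
D = 0.005556² + 0.044444² + 0.438889² + 0.138889² + 0.005556² + 0.005556² + 0.022222² + 0.016667² + 0.244444² + 0.077778² = 0.000031 + 0.001975 + 0.192623 + 0.019290 + 0.000031 + 0.000031 + 0.000494 + 0.000278 + 0.059753 + 0.006049 = 0.280556.
So 1 − D = 0.719444, i.e. 0.7194 to 4 decimal places.

0.7194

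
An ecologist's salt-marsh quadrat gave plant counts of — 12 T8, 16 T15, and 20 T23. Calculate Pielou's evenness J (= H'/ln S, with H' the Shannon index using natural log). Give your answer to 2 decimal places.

0.98

Total N = 12+16+20 = 48, so the proportions are 0.25, 0.3333, 0.4167 (working shown to 4 dp, full precision carried).
H' = −Σ pᵢ ln pᵢ = −((-0.3466) + (-0.3662) + (-0.3648)) = 1.0776.
With S = 3 species, ln S = 1.0986, so J = 1.0776/1.0986 = 0.9808, i.e. 0.98 to 2 decimal places.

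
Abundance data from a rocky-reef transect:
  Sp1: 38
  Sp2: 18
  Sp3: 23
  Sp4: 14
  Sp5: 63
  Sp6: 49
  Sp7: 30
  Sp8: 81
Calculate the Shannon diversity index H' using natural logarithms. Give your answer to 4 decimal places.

Total N = 38+18+23+14+63+49+30+81 = 316, so the proportions are 0.120253, 0.056962, 0.072785, 0.044304, 0.199367, 0.155063, 0.094937, 0.256329 (working shown to 6 dp, full precision carried).
Each pᵢ ln pᵢ term: 0.120253×(-2.118156)=-0.254715, 0.056962×(-2.865370)=-0.163217, 0.072785×(-2.620248)=-0.190714, 0.044304×(-3.116685)=-0.138081, 0.199367×(-1.612607)=-0.321501, 0.155063×(-1.863922)=-0.289026, 0.094937×(-2.354545)=-0.223533, 0.256329×(-1.361293)=-0.348939.
Sum = -1.929726, so H' = 1.9297.

1.9297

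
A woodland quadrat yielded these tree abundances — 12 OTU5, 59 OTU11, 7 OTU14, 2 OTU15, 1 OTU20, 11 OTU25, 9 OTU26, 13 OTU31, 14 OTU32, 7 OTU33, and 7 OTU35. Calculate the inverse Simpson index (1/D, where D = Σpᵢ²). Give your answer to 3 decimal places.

4.642

Total N = 12+59+7+2+1+11+9+13+14+7+7 = 142, so the proportions are 0.084507, 0.415493, 0.0492958, 0.0140845, 0.0070423, 0.0774648, 0.0633803, 0.0915493, 0.0985915, 0.0492958, 0.0492958 (working shown to 7 dp, full precision carried).
D = 0.084507² + 0.415493² + 0.0492958² + 0.0140845² + 0.0070423² + 0.0774648² + 0.0633803² + 0.0915493² + 0.0985915² + 0.0492958² + 0.0492958² = 0.0071414 + 0.1726344 + 0.0024301 + 0.0001984 + 0.0000496 + 0.0060008 + 0.0040171 + 0.0083813 + 0.0097203 + 0.0024301 + 0.0024301 = 0.2154334.
So 1/D = 4.64180, i.e. 4.642 to 3 decimal places.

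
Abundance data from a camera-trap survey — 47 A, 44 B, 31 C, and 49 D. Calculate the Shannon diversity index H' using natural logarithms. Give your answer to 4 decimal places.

1.3720

Total N = 47+44+31+49 = 171, so the proportions are 0.274854, 0.25731, 0.181287, 0.28655 (working shown to 6 dp, full precision carried).
Each pᵢ ln pᵢ term: 0.274854×(-1.291516)=-0.354978, 0.25731×(-1.357474)=-0.349292, 0.181287×(-1.707676)=-0.309579, 0.28655×(-1.249843)=-0.358142.
Sum = -1.371991, so H' = 1.3720.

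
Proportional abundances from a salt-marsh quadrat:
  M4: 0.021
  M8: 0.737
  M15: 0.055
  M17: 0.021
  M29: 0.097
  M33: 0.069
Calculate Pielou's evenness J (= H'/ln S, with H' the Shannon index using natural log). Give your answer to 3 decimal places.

0.534

H' = −Σ pᵢ ln pᵢ = −((-0.08113) + (-0.22491) + (-0.15952) + (-0.08113) + (-0.22631) + (-0.18448)) = 0.95747 (working shown to 5 dp, full precision carried).
With S = 6 species, ln S = 1.79176, so J = 0.95747/1.79176 = 0.53438, i.e. 0.534 to 3 decimal places.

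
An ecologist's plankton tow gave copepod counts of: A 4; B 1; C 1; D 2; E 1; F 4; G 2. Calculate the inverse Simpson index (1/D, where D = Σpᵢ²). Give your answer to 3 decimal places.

Total N = 4+1+1+2+1+4+2 = 15, so the proportions are 0.2666667, 0.0666667, 0.0666667, 0.1333333, 0.0666667, 0.2666667, 0.1333333 (working shown to 7 dp, full precision carried).
D = 0.2666667² + 0.0666667² + 0.0666667² + 0.1333333² + 0.0666667² + 0.2666667² + 0.1333333² = 0.0711111 + 0.0044444 + 0.0044444 + 0.0177778 + 0.0044444 + 0.0711111 + 0.0177778 = 0.1911111.
So 1/D = 5.23256, i.e. 5.233 to 3 decimal places.

5.233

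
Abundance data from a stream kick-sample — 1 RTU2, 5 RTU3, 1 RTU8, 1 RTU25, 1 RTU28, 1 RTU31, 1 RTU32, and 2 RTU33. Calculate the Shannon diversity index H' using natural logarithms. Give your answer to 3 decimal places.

1.839

Total N = 1+5+1+1+1+1+1+2 = 13, so the proportions are 0.07692, 0.38462, 0.07692, 0.07692, 0.07692, 0.07692, 0.07692, 0.15385 (working shown to 5 dp, full precision carried).
Each pᵢ ln pᵢ term: 0.07692×(-2.56495)=-0.19730, 0.38462×(-0.95551)=-0.36750, 0.07692×(-2.56495)=-0.19730, 0.07692×(-2.56495)=-0.19730, 0.07692×(-2.56495)=-0.19730, 0.07692×(-2.56495)=-0.19730, 0.07692×(-2.56495)=-0.19730, 0.15385×(-1.87180)=-0.28797.
Sum = -1.83930, so H' = 1.839.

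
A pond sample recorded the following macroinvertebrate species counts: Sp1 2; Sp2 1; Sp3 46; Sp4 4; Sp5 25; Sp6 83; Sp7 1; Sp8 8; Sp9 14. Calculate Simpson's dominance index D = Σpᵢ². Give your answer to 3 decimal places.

0.293

Total N = 2+1+46+4+25+83+1+8+14 = 184, so the proportions are 0.01087, 0.00543, 0.25, 0.02174, 0.13587, 0.45109, 0.00543, 0.04348, 0.07609 (working shown to 5 dp, full precision carried).
D = 0.01087² + 0.00543² + 0.25² + 0.02174² + 0.13587² + 0.45109² + 0.00543² + 0.04348² + 0.07609² = 0.00012 + 0.00003 + 0.06250 + 0.00047 + 0.01846 + 0.20348 + 0.00003 + 0.00189 + 0.00579 = 0.29277.
To 3 decimal places, D = 0.293.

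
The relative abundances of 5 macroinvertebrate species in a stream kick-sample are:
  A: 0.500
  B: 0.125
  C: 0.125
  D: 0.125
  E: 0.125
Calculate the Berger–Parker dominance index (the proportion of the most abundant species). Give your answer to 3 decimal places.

The largest proportion is 0.5, i.e. d = 0.500 to 3 decimal places.

0.500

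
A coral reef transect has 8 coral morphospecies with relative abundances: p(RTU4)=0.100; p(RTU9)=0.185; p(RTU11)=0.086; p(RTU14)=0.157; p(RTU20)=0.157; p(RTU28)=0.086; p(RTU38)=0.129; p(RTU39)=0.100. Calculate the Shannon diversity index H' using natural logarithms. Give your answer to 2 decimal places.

Each pᵢ ln pᵢ term (working shown to 4 dp, full precision carried): 0.1×(-2.3026)=-0.2303, 0.185×(-1.6874)=-0.3122, 0.086×(-2.4534)=-0.2110, 0.157×(-1.8515)=-0.2907, 0.157×(-1.8515)=-0.2907, 0.086×(-2.4534)=-0.2110, 0.129×(-2.0479)=-0.2642, 0.1×(-2.3026)=-0.2303.
Sum = -2.0402, so H' = 2.04.

2.04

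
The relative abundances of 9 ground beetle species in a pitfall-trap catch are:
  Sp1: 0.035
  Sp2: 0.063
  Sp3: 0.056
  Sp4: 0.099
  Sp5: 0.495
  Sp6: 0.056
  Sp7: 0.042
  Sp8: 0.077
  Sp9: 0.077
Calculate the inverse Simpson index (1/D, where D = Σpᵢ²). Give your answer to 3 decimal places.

3.573

D = 0.035² + 0.063² + 0.056² + 0.099² + 0.495² + 0.056² + 0.042² + 0.077² + 0.077² = 0.0012250 + 0.0039690 + 0.0031360 + 0.0098010 + 0.2450250 + 0.0031360 + 0.0017640 + 0.0059290 + 0.0059290 = 0.2799140 (working shown to 7 dp, full precision carried).
So 1/D = 3.57253, i.e. 3.573 to 3 decimal places.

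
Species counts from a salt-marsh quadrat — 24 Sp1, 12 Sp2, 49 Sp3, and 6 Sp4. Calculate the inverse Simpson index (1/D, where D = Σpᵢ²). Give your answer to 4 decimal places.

Total N = 24+12+49+6 = 91, so the proportions are 0.2637363, 0.1318681, 0.5384615, 0.0659341 (working shown to 7 dp, full precision carried).
D = 0.2637363² + 0.1318681² + 0.5384615² + 0.0659341² = 0.0695568 + 0.0173892 + 0.2899408 + 0.0043473 = 0.3812342.
So 1/D = 2.623060, i.e. 2.6231 to 4 decimal places.

2.6231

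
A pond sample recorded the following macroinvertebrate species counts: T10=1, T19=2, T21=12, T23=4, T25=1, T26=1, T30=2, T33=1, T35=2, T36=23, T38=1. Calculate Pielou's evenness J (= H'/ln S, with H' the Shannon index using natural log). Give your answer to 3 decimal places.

0.700

Total N = 1+2+12+4+1+1+2+1+2+23+1 = 50, so the proportions are 0.02, 0.04, 0.24, 0.08, 0.02, 0.02, 0.04, 0.02, 0.04, 0.46, 0.02 (working shown to 5 dp, full precision carried).
H' = −Σ pᵢ ln pᵢ = −((-0.07824) + (-0.12876) + (-0.34251) + (-0.20206) + (-0.07824) + (-0.07824) + (-0.12876) + (-0.07824) + (-0.12876) + (-0.35720) + (-0.07824)) = 1.67924.
With S = 11 species, ln S = 2.39790, so J = 1.67924/2.39790 = 0.70030, i.e. 0.700 to 3 decimal places.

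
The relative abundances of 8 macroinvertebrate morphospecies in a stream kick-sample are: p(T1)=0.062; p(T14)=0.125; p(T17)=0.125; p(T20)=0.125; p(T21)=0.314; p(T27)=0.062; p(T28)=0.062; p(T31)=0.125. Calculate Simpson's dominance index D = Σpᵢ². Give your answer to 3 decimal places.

D = 0.062² + 0.125² + 0.125² + 0.125² + 0.314² + 0.062² + 0.062² + 0.125² = 0.00384 + 0.01562 + 0.01562 + 0.01562 + 0.09860 + 0.00384 + 0.00384 + 0.01562 = 0.17263 (working shown to 5 dp, full precision carried).
To 3 decimal places, D = 0.173.

0.173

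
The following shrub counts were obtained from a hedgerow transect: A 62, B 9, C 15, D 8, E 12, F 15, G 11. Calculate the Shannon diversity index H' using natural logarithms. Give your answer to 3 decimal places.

1.627

Total N = 62+9+15+8+12+15+11 = 132, so the proportions are 0.4697, 0.06818, 0.11364, 0.06061, 0.09091, 0.11364, 0.08333 (working shown to 5 dp, full precision carried).
Each pᵢ ln pᵢ term: 0.4697×(-0.75567)=-0.35493, 0.06818×(-2.68558)=-0.18311, 0.11364×(-2.17475)=-0.24713, 0.06061×(-2.80336)=-0.16990, 0.09091×(-2.39790)=-0.21799, 0.11364×(-2.17475)=-0.24713, 0.08333×(-2.48491)=-0.20708.
Sum = -1.62727, so H' = 1.627.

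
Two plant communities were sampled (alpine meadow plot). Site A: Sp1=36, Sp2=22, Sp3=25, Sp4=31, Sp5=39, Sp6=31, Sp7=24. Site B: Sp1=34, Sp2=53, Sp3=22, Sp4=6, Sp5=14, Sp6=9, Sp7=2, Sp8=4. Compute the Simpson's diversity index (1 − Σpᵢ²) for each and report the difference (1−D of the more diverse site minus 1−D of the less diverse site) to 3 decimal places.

0.082

Site A: N=208, proportions 0.17308, 0.10577, 0.12019, 0.14904, 0.1875, 0.14904, 0.11538, giving 1−D = 0.85152 (working shown to 5 dp, full precision carried).
Site B: N=144, proportions 0.23611, 0.36806, 0.15278, 0.04167, 0.09722, 0.0625, 0.01389, 0.02778, giving 1−D = 0.76939.
Difference = |0.85152 − 0.76939| = 0.08213, i.e. 0.082 to 3 decimal places.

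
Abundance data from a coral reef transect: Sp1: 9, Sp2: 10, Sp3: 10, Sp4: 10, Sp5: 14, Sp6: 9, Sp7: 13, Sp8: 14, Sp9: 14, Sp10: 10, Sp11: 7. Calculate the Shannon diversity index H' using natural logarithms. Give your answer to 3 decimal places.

2.375

Total N = 9+10+10+10+14+9+13+14+14+10+7 = 120, so the proportions are 0.075, 0.08333, 0.08333, 0.08333, 0.11667, 0.075, 0.10833, 0.11667, 0.11667, 0.08333, 0.05833 (working shown to 5 dp, full precision carried).
Each pᵢ ln pᵢ term: 0.075×(-2.59027)=-0.19427, 0.08333×(-2.48491)=-0.20708, 0.08333×(-2.48491)=-0.20708, 0.08333×(-2.48491)=-0.20708, 0.11667×(-2.14843)=-0.25065, 0.075×(-2.59027)=-0.19427, 0.10833×(-2.22254)=-0.24078, 0.11667×(-2.14843)=-0.25065, 0.11667×(-2.14843)=-0.25065, 0.08333×(-2.48491)=-0.20708, 0.05833×(-2.84158)=-0.16576.
Sum = -2.37533, so H' = 2.375.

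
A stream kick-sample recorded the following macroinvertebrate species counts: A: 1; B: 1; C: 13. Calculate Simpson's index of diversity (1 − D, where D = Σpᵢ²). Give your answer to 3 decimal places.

Total N = 1+1+13 = 15, so the proportions are 0.06667, 0.06667, 0.86667 (working shown to 5 dp, full precision carried).
D = 0.06667² + 0.06667² + 0.86667² = 0.00444 + 0.00444 + 0.75111 = 0.76000.
So 1 − D = 0.24000, i.e. 0.240 to 3 decimal places.

0.240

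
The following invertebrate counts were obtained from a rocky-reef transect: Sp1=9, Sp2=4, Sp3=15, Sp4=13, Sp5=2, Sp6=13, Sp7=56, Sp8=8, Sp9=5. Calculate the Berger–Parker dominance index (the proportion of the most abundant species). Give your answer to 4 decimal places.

Total N = 9+4+15+13+2+13+56+8+5 = 125, so the proportions are 0.072, 0.032, 0.12, 0.104, 0.016, 0.104, 0.448, 0.064, 0.04 (working shown to 6 dp, full precision carried).
The largest proportion is 0.448, i.e. d = 0.4480 to 4 decimal places.

0.4480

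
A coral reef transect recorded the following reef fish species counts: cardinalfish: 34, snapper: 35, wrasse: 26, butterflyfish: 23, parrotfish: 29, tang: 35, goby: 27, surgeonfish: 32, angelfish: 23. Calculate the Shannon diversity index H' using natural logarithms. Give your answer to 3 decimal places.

2.185

Total N = 34+35+26+23+29+35+27+32+23 = 264, so the proportions are 0.12879, 0.13258, 0.09848, 0.08712, 0.10985, 0.13258, 0.10227, 0.12121, 0.08712 (working shown to 5 dp, full precision carried).
Each pᵢ ln pᵢ term: 0.12879×(-2.04959)=-0.26396, 0.13258×(-2.02060)=-0.26788, 0.09848×(-2.31785)=-0.22827, 0.08712×(-2.44045)=-0.21262, 0.10985×(-2.20865)=-0.24262, 0.13258×(-2.02060)=-0.26788, 0.10227×(-2.28011)=-0.23319, 0.12121×(-2.11021)=-0.25578, 0.08712×(-2.44045)=-0.21262.
Sum = -2.18483, so H' = 2.185.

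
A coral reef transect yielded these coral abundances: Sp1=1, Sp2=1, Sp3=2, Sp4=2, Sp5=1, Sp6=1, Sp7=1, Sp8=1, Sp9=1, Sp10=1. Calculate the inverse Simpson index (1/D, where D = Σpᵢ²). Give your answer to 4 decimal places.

9.0000

Total N = 1+1+2+2+1+1+1+1+1+1 = 12, so the proportions are 0.08333333, 0.08333333, 0.16666667, 0.16666667, 0.08333333, 0.08333333, 0.08333333, 0.08333333, 0.08333333, 0.08333333 (working shown to 8 dp, full precision carried).
D = 0.08333333² + 0.08333333² + 0.16666667² + 0.16666667² + 0.08333333² + 0.08333333² + 0.08333333² + 0.08333333² + 0.08333333² + 0.08333333² = 0.00694444 + 0.00694444 + 0.02777778 + 0.02777778 + 0.00694444 + 0.00694444 + 0.00694444 + 0.00694444 + 0.00694444 + 0.00694444 = 0.11111111.
So 1/D = 9.000000, i.e. 9.0000 to 4 decimal places.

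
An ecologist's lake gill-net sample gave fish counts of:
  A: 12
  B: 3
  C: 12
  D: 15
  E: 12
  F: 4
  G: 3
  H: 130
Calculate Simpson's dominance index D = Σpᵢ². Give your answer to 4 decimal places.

Total N = 12+3+12+15+12+4+3+130 = 191, so the proportions are 0.062827, 0.015707, 0.062827, 0.078534, 0.062827, 0.020942, 0.015707, 0.680628 (working shown to 6 dp, full precision carried).
D = 0.062827² + 0.015707² + 0.062827² + 0.078534² + 0.062827² + 0.020942² + 0.015707² + 0.680628² = 0.003947 + 0.000247 + 0.003947 + 0.006168 + 0.003947 + 0.000439 + 0.000247 + 0.463255 = 0.482196.
To 4 decimal places, D = 0.4822.

0.4822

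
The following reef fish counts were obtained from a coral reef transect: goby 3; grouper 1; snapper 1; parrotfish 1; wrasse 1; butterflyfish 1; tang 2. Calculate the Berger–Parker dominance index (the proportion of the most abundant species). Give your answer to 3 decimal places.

0.300

Total N = 3+1+1+1+1+1+2 = 10, so the proportions are 0.3, 0.1, 0.1, 0.1, 0.1, 0.1, 0.2 (working shown to 5 dp, full precision carried).
The largest proportion is 0.3, i.e. d = 0.300 to 3 decimal places.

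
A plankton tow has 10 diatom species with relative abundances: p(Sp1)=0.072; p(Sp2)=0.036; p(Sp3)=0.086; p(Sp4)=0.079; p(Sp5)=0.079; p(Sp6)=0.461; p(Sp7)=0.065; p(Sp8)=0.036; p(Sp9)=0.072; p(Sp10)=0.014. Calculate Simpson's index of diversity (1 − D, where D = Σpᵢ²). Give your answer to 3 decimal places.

0.750

D = 0.072² + 0.036² + 0.086² + 0.079² + 0.079² + 0.461² + 0.065² + 0.036² + 0.072² + 0.014² = 0.00518 + 0.00130 + 0.00740 + 0.00624 + 0.00624 + 0.21252 + 0.00423 + 0.00130 + 0.00518 + 0.00020 = 0.24978 (working shown to 5 dp, full precision carried).
So 1 − D = 0.75022, i.e. 0.750 to 3 decimal places.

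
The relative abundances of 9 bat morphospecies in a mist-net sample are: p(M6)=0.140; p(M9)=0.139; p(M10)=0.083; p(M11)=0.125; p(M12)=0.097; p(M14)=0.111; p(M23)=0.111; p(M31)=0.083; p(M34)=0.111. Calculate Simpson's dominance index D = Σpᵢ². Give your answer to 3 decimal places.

D = 0.14² + 0.139² + 0.083² + 0.125² + 0.097² + 0.111² + 0.111² + 0.083² + 0.111² = 0.01960 + 0.01932 + 0.00689 + 0.01562 + 0.00941 + 0.01232 + 0.01232 + 0.00689 + 0.01232 = 0.11470 (working shown to 5 dp, full precision carried).
To 3 decimal places, D = 0.115.

0.115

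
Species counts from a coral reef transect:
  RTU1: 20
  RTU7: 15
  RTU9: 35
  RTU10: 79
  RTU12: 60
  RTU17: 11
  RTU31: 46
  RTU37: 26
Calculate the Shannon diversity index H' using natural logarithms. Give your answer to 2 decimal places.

Total N = 20+15+35+79+60+11+46+26 = 292, so the proportions are 0.0685, 0.0514, 0.1199, 0.2705, 0.2055, 0.0377, 0.1575, 0.089 (working shown to 4 dp, full precision carried).
Each pᵢ ln pᵢ term: 0.0685×(-2.6810)=-0.1836, 0.0514×(-2.9687)=-0.1525, 0.1199×(-2.1214)=-0.2543, 0.2705×(-1.3073)=-0.3537, 0.2055×(-1.5824)=-0.3252, 0.0377×(-3.2789)=-0.1235, 0.1575×(-1.8481)=-0.2911, 0.089×(-2.4187)=-0.2154.
Sum = -1.8993, so H' = 1.90.

1.90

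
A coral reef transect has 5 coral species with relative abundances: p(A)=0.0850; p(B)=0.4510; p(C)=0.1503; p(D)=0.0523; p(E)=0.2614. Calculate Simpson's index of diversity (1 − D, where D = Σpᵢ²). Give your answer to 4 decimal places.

0.6957

D = 0.085² + 0.451² + 0.1503² + 0.0523² + 0.2614² = 0.007225 + 0.203401 + 0.022590 + 0.002735 + 0.068330 = 0.304281 (working shown to 6 dp, full precision carried).
So 1 − D = 0.695719, i.e. 0.6957 to 4 decimal places.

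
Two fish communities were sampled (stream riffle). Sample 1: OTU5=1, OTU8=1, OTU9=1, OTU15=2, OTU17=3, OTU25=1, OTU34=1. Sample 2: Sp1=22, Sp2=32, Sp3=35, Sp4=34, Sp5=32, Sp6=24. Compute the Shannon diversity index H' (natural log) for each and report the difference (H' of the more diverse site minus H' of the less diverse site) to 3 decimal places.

0.057

Sample 1: N=10, proportions 0.1, 0.1, 0.1, 0.2, 0.3, 0.1, 0.1, giving H' = 1.834372 (working shown to 6 dp, full precision carried).
Sample 2: N=179, proportions 0.122905, 0.178771, 0.195531, 0.189944, 0.178771, 0.134078, giving H' = 1.777236.
Difference = |1.834372 − 1.777236| = 0.057136, i.e. 0.057 to 3 decimal places.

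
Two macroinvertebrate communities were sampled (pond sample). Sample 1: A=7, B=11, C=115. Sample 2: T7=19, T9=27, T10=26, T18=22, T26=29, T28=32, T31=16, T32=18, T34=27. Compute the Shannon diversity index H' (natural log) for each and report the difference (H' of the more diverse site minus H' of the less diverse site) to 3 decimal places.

1.687

Sample 1: N=133, proportions 0.05263, 0.08271, 0.86466, giving H' = 0.48685 (working shown to 5 dp, full precision carried).
Sample 2: N=216, proportions 0.08796, 0.125, 0.12037, 0.10185, 0.13426, 0.14815, 0.07407, 0.08333, 0.125, giving H' = 2.17354.
Difference = |0.48685 − 2.17354| = 1.68669, i.e. 1.687 to 3 decimal places.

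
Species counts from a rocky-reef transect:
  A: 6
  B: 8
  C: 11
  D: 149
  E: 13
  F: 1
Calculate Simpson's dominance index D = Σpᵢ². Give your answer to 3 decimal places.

Total N = 6+8+11+149+13+1 = 188, so the proportions are 0.03191, 0.04255, 0.05851, 0.79255, 0.06915, 0.00532 (working shown to 5 dp, full precision carried).
D = 0.03191² + 0.04255² + 0.05851² + 0.79255² + 0.06915² + 0.00532² = 0.00102 + 0.00181 + 0.00342 + 0.62814 + 0.00478 + 0.00003 = 0.63920.
To 3 decimal places, D = 0.639.

0.639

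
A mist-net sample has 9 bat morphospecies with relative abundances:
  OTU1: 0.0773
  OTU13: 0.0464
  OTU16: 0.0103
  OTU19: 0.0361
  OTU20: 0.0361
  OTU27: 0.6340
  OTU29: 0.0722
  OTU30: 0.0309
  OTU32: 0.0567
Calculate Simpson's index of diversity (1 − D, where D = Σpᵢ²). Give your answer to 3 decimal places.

D = 0.0773² + 0.0464² + 0.0103² + 0.0361² + 0.0361² + 0.634² + 0.0722² + 0.0309² + 0.0567² = 0.00598 + 0.00215 + 0.00011 + 0.00130 + 0.00130 + 0.40196 + 0.00521 + 0.00095 + 0.00321 = 0.42218 (working shown to 5 dp, full precision carried).
So 1 − D = 0.57782, i.e. 0.578 to 3 decimal places.

0.578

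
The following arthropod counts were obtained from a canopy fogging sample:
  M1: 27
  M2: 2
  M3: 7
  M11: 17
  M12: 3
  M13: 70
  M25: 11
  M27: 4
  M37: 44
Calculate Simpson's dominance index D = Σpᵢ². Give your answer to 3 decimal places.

0.235

Total N = 27+2+7+17+3+70+11+4+44 = 185, so the proportions are 0.14595, 0.01081, 0.03784, 0.09189, 0.01622, 0.37838, 0.05946, 0.02162, 0.23784 (working shown to 5 dp, full precision carried).
D = 0.14595² + 0.01081² + 0.03784² + 0.09189² + 0.01622² + 0.37838² + 0.05946² + 0.02162² + 0.23784² = 0.02130 + 0.00012 + 0.00143 + 0.00844 + 0.00026 + 0.14317 + 0.00354 + 0.00047 + 0.05657 = 0.23530.
To 3 decimal places, D = 0.235.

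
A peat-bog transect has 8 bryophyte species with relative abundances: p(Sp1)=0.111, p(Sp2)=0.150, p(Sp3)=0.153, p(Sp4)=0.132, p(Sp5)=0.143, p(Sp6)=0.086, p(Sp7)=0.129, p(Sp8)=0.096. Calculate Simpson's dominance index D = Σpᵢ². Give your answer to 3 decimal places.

0.129

D = 0.111² + 0.15² + 0.153² + 0.132² + 0.143² + 0.086² + 0.129² + 0.096² = 0.01232 + 0.02250 + 0.02341 + 0.01742 + 0.02045 + 0.00740 + 0.01664 + 0.00922 = 0.12936 (working shown to 5 dp, full precision carried).
To 3 decimal places, D = 0.129.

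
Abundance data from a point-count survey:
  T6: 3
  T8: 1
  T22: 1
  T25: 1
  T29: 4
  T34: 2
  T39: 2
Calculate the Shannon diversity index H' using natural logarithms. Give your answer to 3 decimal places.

1.810

Total N = 3+1+1+1+4+2+2 = 14, so the proportions are 0.21429, 0.07143, 0.07143, 0.07143, 0.28571, 0.14286, 0.14286 (working shown to 5 dp, full precision carried).
Each pᵢ ln pᵢ term: 0.21429×(-1.54045)=-0.33010, 0.07143×(-2.63906)=-0.18850, 0.07143×(-2.63906)=-0.18850, 0.07143×(-2.63906)=-0.18850, 0.28571×(-1.25276)=-0.35793, 0.14286×(-1.94591)=-0.27799, 0.14286×(-1.94591)=-0.27799.
Sum = -1.80951, so H' = 1.810.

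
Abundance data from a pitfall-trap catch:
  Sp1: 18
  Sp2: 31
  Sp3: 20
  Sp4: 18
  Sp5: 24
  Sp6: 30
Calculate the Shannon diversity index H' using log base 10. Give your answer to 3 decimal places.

0.767

Total N = 18+31+20+18+24+30 = 141, so the proportions are 0.12766, 0.21986, 0.14184, 0.12766, 0.17021, 0.21277 (working shown to 5 dp, full precision carried).
Each pᵢ log₁₀ pᵢ term: 0.12766×(-0.89395)=-0.11412, 0.21986×(-0.65786)=-0.14464, 0.14184×(-0.84819)=-0.12031, 0.12766×(-0.89395)=-0.11412, 0.17021×(-0.76901)=-0.13089, 0.21277×(-0.67210)=-0.14300.
Sum = -0.76708, so H' = 0.767.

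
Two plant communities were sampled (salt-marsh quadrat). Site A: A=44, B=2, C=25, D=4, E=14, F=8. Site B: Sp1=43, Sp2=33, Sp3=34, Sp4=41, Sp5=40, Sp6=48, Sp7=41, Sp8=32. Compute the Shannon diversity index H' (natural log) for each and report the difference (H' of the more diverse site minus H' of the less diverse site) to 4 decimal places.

Site A: N=97, proportions 0.4536082, 0.0206186, 0.257732, 0.0412371, 0.1443299, 0.0824742, giving H' = 1.4047105 (working shown to 7 dp, full precision carried).
Site B: N=312, proportions 0.1378205, 0.1057692, 0.1089744, 0.1314103, 0.1282051, 0.1538462, 0.1314103, 0.1025641, giving H' = 2.0705612.
Difference = |1.4047105 − 2.0705612| = 0.6658507, i.e. 0.6659 to 4 decimal places.

0.6659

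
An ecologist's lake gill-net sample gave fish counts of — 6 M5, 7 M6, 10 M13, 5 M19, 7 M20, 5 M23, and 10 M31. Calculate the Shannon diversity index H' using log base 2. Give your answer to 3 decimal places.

2.754

Total N = 6+7+10+5+7+5+10 = 50, so the proportions are 0.12, 0.14, 0.2, 0.1, 0.14, 0.1, 0.2 (working shown to 5 dp, full precision carried).
Each pᵢ log₂ pᵢ term: 0.12×(-3.05889)=-0.36707, 0.14×(-2.83650)=-0.39711, 0.2×(-2.32193)=-0.46439, 0.1×(-3.32193)=-0.33219, 0.14×(-2.83650)=-0.39711, 0.1×(-3.32193)=-0.33219, 0.2×(-2.32193)=-0.46439.
Sum = -2.75444, so H' = 2.754.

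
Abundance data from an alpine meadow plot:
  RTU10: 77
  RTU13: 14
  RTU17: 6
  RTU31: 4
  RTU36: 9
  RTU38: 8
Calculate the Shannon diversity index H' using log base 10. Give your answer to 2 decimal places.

0.51

Total N = 77+14+6+4+9+8 = 118, so the proportions are 0.6525, 0.1186, 0.0508, 0.0339, 0.0763, 0.0678 (working shown to 4 dp, full precision carried).
Each pᵢ log₁₀ pᵢ term: 0.6525×(-0.1854)=-0.1210, 0.1186×(-0.9258)=-0.1098, 0.0508×(-1.2937)=-0.0658, 0.0339×(-1.4698)=-0.0498, 0.0763×(-1.1176)=-0.0852, 0.0678×(-1.1688)=-0.0792.
Sum = -0.5109, so H' = 0.51.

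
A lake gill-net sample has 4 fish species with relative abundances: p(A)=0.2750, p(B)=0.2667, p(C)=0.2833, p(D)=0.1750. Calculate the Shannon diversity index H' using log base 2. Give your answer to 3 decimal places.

1.976

Each pᵢ log₂ pᵢ term (working shown to 5 dp, full precision carried): 0.275×(-1.86250)=-0.51219, 0.2667×(-1.90671)=-0.50852, 0.2833×(-1.81960)=-0.51549, 0.175×(-2.51457)=-0.44005.
Sum = -1.97625, so H' = 1.976.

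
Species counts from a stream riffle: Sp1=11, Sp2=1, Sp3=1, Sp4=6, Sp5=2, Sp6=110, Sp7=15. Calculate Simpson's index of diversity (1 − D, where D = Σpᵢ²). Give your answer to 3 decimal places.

Total N = 11+1+1+6+2+110+15 = 146, so the proportions are 0.07534, 0.00685, 0.00685, 0.0411, 0.0137, 0.75342, 0.10274 (working shown to 5 dp, full precision carried).
D = 0.07534² + 0.00685² + 0.00685² + 0.0411² + 0.0137² + 0.75342² + 0.10274² = 0.00568 + 0.00005 + 0.00005 + 0.00169 + 0.00019 + 0.56765 + 0.01056 = 0.58585.
So 1 − D = 0.41415, i.e. 0.414 to 3 decimal places.

0.414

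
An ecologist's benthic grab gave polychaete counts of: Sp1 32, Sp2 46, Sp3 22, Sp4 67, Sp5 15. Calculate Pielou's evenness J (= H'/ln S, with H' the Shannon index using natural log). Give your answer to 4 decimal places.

0.9210

Total N = 32+46+22+67+15 = 182, so the proportions are 0.175824, 0.252747, 0.120879, 0.368132, 0.082418 (working shown to 6 dp, full precision carried).
H' = −Σ pᵢ ln pᵢ = −((-0.305630) + (-0.347620) + (-0.255413) + (-0.367879) + (-0.205711)) = 1.482253.
With S = 5 species, ln S = 1.609438, so J = 1.482253/1.609438 = 0.920976, i.e. 0.9210 to 4 decimal places.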